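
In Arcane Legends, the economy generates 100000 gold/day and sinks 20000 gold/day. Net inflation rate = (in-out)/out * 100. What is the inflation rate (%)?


Net gold = 100000 - 20000 = 80000
Inflation rate = net / sunk * 100 = 80000 / 20000 * 100
= 4.0 * 100
= 400.00%

400.00%


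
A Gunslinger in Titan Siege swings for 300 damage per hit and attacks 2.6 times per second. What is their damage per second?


DPS = damage * attack_speed
= 300 * 2.6
= 780.0

780.0 DPS


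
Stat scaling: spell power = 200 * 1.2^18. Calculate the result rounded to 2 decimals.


value = base * growth^level
= 200 * 1.2^18
= 200 * 26.623333
= 5324.67

5324.67 spell power


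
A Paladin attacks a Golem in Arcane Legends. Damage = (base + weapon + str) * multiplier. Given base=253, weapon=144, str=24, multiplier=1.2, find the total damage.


Sum base + weapon + str = 253 + 144 + 24 = 421
Multiply by 1.2:
421 * 1.2 = 505.2

505.2 damage


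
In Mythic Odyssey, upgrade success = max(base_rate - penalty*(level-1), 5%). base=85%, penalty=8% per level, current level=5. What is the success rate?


raw_rate = 85 - 8 * (5 - 1)
= 85 - 8 * 4
= 85 - 32
= 53
Apply floor: max(53, 5) = 53%

53%


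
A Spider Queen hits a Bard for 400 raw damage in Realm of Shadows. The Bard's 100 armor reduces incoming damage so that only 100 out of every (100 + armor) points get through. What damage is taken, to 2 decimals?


actual = 400 * 100 / (100 + 100)
= 400 * 100 / 200
= 40000 / 200
= 200.00

200.00 damage


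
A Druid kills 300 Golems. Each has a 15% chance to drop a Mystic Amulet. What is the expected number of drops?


Expected drops = kills * (drop_rate / 100)
= 300 * (15 / 100)
= 300 * 0.15
= 45.0

45.0 drops


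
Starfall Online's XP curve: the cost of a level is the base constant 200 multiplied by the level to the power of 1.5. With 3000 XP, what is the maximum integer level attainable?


XP = 200 * level^1.5, so level = (XP / 200)^(1/1.5)
= (3000 / 200)^(1/1.5)
= 15.0^0.6667
= 6.0822
Floor: level = 6

level 6


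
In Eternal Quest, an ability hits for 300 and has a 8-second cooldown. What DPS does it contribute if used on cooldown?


DPS = damage / cooldown
= 300 / 8
= 37.50

37.50 DPS


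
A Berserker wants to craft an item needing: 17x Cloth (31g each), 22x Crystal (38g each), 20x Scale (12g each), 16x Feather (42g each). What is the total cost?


Cost breakdown:
  Cloth: 17 * 31 = 527
  Crystal: 22 * 38 = 836
  Scale: 20 * 12 = 240
  Feather: 16 * 42 = 672
Total = 527 + 836 + 240 + 672 = 2275

2275 gold


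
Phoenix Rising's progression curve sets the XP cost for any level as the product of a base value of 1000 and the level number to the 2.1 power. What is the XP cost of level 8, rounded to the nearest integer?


XP = 1000 * level^2.1
Substitute level = 8:
XP = 1000 * 8^2.1
= 1000 * 78.7932
= 78793

78793 XP


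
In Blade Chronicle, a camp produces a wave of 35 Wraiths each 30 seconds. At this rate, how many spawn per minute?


Spawns per minute = count * (60 / interval)
= 35 * (60 / 30)
= 35 * 2.0
= 70.0

70.0 per minute


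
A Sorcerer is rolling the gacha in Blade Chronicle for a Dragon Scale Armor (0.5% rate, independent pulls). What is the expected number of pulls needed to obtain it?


Expected pulls for a geometric distribution = 1/p = 100 / rate%
= 100 / 0.5
= 200.0

200.0 pulls


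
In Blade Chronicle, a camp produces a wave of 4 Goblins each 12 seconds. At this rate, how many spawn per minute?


Spawns per minute = count * (60 / interval)
= 4 * (60 / 12)
= 4 * 5.0
= 20.0

20.0 per minute


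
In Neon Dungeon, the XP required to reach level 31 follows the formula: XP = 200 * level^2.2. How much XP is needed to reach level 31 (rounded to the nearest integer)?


XP = 200 * level^2.2
Substitute level = 31:
XP = 200 * 31^2.2
= 200 * 1909.8345
= 381967

381967 XP


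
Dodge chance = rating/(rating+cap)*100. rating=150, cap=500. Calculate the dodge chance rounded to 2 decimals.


dodge% = 150 / (150 + 500) * 100
= 150 / 650 * 100
= 0.230769 * 100
= 23.08%

23.08%


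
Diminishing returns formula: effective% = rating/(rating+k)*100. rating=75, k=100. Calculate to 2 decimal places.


effective% = rating / (rating + k) * 100
= 75 / (75 + 100) * 100
= 75 / 175 * 100
= 0.428571 * 100
= 42.86%

42.86%


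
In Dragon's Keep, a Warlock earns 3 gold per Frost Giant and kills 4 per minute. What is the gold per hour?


Gold per minute = 3 * 4 = 12
Gold per hour = 12 * 60 = 720

720 gold/hour


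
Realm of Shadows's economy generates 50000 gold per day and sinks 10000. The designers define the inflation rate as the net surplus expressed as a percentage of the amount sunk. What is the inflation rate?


Net gold = 50000 - 10000 = 40000
Inflation rate = net / sunk * 100 = 40000 / 10000 * 100
= 4.0 * 100
= 400.00%

400.00%


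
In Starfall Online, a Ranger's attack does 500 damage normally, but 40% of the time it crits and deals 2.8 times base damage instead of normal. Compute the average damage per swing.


E[dmg] = base * (1 + crit_chance * (crit_mult - 1))
cc as decimal = 40/100 = 0.4
cm - 1 = 2.8 - 1 = 1.8
Bonus factor = 0.4 * 1.8 = 0.72
Total multiplier = 1 + 0.72 = 1.72
Expected damage = 500 * 1.72 = 860.00

860.00 damage


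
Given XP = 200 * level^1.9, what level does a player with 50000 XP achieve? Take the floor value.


XP = 200 * level^1.9, so level = (XP / 200)^(1/1.9)
= (50000 / 200)^(1/1.9)
= 250.0^0.5263
= 18.2841
Floor: level = 18

level 18


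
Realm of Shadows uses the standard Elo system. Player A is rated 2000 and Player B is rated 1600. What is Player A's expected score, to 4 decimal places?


Elo expected score: Ea = 1/(1 + 10^((Rb-Ra)/400))
Rb - Ra = 1600 - 2000 = -400
(Rb-Ra)/400 = -400/400 = -1.0
10^-1.0 = 0.1
Ea = 1/(1 + 0.1) = 1/1.1 = 0.9091

0.9091


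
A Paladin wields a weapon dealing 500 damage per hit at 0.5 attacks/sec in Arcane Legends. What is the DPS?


DPS = damage * attack_speed
= 500 * 0.5
= 250.0

250.0 DPS


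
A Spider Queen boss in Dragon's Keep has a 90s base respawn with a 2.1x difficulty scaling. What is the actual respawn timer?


Respawn time = base * multiplier
= 90 * 2.1
= 189.0 seconds

189.0 seconds


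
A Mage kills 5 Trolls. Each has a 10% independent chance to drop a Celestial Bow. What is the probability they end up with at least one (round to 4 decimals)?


P(at least one) = 1 - P(none) = 1 - (1-p)^n
p = 10/100 = 0.1
1 - p = 0.9
(1 - p)^5 = 0.9^5 = 0.590490
P(at least one) = 1 - 0.590490 = 0.4095

0.4095


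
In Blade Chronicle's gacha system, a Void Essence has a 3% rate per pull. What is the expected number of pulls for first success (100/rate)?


Expected pulls for a geometric distribution = 1/p = 100 / rate%
= 100 / 3
= 33.33

33.33 pulls


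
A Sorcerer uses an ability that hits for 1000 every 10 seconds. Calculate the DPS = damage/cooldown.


DPS = damage / cooldown
= 1000 / 10
= 100.00

100.00 DPS


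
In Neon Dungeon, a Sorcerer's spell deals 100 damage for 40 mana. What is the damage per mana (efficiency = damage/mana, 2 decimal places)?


Efficiency = damage / mana
= 100 / 40
= 2.50

2.50 dmg/mana


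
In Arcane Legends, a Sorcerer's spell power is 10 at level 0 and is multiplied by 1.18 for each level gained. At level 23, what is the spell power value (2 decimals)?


value = base * growth^level
= 10 * 1.18^23
= 10 * 45.007632
= 450.08

450.08 spell power


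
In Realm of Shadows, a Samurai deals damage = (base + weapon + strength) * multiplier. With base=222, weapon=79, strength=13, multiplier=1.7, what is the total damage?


Sum base + weapon + str = 222 + 79 + 13 = 314
Multiply by 1.7:
314 * 1.7 = 533.8

533.8 damage


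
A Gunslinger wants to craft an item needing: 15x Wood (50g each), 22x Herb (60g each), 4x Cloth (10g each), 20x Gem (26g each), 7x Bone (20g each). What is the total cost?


Cost breakdown:
  Wood: 15 * 50 = 750
  Herb: 22 * 60 = 1320
  Cloth: 4 * 10 = 40
  Gem: 20 * 26 = 520
  Bone: 7 * 20 = 140
Total = 750 + 1320 + 40 + 520 + 140 = 2770

2770 gold


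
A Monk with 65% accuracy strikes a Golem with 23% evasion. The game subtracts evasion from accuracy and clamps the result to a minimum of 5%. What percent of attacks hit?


accuracy - evasion = 65 - 23 = 42
Apply floor: max(42, 5) = 42
Hit chance = 42%

42%


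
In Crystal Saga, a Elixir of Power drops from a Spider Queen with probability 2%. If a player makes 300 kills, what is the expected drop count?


Expected drops = kills * (drop_rate / 100)
= 300 * (2 / 100)
= 300 * 0.02
= 6.0

6.0 drops


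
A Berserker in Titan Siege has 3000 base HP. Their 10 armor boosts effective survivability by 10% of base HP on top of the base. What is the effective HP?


EHP = 3000 * (1 + 10/100)
= 3000 * (1 + 0.1)
= 3000 * 1.1
= 3300.0

3300.0 EHP


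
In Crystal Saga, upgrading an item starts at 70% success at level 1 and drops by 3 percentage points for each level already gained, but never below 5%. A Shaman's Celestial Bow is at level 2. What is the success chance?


raw_rate = 70 - 3 * (2 - 1)
= 70 - 3 * 1
= 70 - 3
= 67
Apply floor: max(67, 5) = 67%

67%


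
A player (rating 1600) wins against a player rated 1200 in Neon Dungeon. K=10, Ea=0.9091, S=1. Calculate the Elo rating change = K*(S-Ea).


Elo update: delta = K * (S - Ea), where S = 1 (wins)
S - Ea = 1 - 0.9091 = 0.0909
Rating change = 10 * 0.0909
= 0.91

0.91 rating points


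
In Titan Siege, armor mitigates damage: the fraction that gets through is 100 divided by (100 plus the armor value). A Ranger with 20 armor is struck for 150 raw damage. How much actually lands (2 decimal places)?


actual = 150 * 100 / (100 + 20)
= 150 * 100 / 120
= 15000 / 120
= 125.00

125.00 damage


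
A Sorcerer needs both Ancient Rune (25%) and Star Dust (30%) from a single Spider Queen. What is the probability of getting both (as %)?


For independent events, P(both) = P(A) * P(B)
= 25% * 30%
= 750 / 100 %
= 7.5%

7.5%


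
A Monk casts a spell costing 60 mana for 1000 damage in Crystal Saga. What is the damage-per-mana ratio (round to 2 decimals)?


Efficiency = damage / mana
= 1000 / 60
= 16.67

16.67 dmg/mana


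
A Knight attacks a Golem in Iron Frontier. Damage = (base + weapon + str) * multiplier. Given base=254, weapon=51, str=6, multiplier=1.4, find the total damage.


Sum base + weapon + str = 254 + 51 + 6 = 311
Multiply by 1.4:
311 * 1.4 = 435.4

435.4 damage


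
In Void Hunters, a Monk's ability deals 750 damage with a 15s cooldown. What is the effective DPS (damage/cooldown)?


DPS = damage / cooldown
= 750 / 15
= 50.00

50.00 DPS


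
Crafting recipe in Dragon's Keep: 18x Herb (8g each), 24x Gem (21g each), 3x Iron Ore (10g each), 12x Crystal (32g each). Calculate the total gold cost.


Cost breakdown:
  Herb: 18 * 8 = 144
  Gem: 24 * 21 = 504
  Iron Ore: 3 * 10 = 30
  Crystal: 12 * 32 = 384
Total = 144 + 504 + 30 + 384 = 1062

1062 gold


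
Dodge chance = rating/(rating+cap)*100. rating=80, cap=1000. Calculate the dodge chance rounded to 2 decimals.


dodge% = 80 / (80 + 1000) * 100
= 80 / 1080 * 100
= 0.074074 * 100
= 7.41%

7.41%


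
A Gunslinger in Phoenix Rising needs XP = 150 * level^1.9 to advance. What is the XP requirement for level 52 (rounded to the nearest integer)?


XP = 150 * level^1.9
Substitute level = 52:
XP = 150 * 52^1.9
= 150 * 1821.4043
= 273211

273211 XP


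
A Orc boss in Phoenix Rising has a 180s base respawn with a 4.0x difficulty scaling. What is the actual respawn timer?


Respawn time = base * multiplier
= 180 * 4.0
= 720.0 seconds

720.0 seconds


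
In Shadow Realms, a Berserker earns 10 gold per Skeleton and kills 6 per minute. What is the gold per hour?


Gold per minute = 10 * 6 = 60
Gold per hour = 60 * 60 = 3600

3600 gold/hour


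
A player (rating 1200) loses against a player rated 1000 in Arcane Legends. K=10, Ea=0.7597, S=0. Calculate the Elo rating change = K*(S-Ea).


Elo update: delta = K * (S - Ea), where S = 0 (loses)
S - Ea = 0 - 0.7597 = -0.7597
Rating change = 10 * -0.7597
= -7.60

-7.60 rating points


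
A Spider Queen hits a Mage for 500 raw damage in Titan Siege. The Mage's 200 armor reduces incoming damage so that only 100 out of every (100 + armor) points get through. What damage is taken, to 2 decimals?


actual = 500 * 100 / (100 + 200)
= 500 * 100 / 300
= 50000 / 300
= 166.67

166.67 damage


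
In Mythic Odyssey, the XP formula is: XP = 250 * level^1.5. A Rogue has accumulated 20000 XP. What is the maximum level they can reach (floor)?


XP = 250 * level^1.5, so level = (XP / 250)^(1/1.5)
= (20000 / 250)^(1/1.5)
= 80.0^0.6667
= 18.5664
Floor: level = 18

level 18


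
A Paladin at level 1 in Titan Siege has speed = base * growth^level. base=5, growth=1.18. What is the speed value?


value = base * growth^level
= 5 * 1.18^1
= 5 * 1.18
= 5.90

5.90 speed


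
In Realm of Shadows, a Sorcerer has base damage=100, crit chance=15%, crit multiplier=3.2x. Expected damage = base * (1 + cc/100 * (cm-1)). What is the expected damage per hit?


E[dmg] = base * (1 + crit_chance * (crit_mult - 1))
cc as decimal = 15/100 = 0.15
cm - 1 = 3.2 - 1 = 2.2
Bonus factor = 0.15 * 2.2 = 0.33
Total multiplier = 1 + 0.33 = 1.33
Expected damage = 100 * 1.33 = 133.00

133.00 damage


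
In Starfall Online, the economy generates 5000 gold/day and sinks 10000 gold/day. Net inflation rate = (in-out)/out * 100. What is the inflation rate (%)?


Net gold = 5000 - 10000 = -5000
Inflation rate = net / sunk * 100 = -5000 / 10000 * 100
= -0.5 * 100
= -50.00%

-50.00%


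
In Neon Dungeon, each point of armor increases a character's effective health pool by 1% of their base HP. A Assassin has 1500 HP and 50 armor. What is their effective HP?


EHP = 1500 * (1 + 50/100)
= 1500 * (1 + 0.5)
= 1500 * 1.5
= 2250.0

2250.0 EHP


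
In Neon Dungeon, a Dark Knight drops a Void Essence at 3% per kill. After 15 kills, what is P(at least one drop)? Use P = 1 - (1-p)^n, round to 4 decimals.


P(at least one) = 1 - P(none) = 1 - (1-p)^n
p = 3/100 = 0.03
1 - p = 0.97
(1 - p)^15 = 0.97^15 = 0.633251
P(at least one) = 1 - 0.633251 = 0.3667

0.3667


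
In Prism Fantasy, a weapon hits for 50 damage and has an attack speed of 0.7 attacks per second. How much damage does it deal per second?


DPS = damage * attack_speed
= 50 * 0.7
= 35.0

35.0 DPS


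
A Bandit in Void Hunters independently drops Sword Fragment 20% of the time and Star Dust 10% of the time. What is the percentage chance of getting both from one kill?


For independent events, P(both) = P(A) * P(B)
= 20% * 10%
= 200 / 100 %
= 2.0%

2.0%


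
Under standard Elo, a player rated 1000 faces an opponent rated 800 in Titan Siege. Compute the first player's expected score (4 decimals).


Elo expected score: Ea = 1/(1 + 10^((Rb-Ra)/400))
Rb - Ra = 800 - 1000 = -200
(Rb-Ra)/400 = -200/400 = -0.5
10^-0.5 = 0.316228
Ea = 1/(1 + 0.316228) = 1/1.316228 = 0.7597

0.7597


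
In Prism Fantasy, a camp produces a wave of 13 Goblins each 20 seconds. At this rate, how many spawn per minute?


Spawns per minute = count * (60 / interval)
= 13 * (60 / 20)
= 13 * 3.0
= 39.0

39.0 per minute


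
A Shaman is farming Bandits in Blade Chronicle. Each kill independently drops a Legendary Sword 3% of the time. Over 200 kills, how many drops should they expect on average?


Expected drops = kills * (drop_rate / 100)
= 200 * (3 / 100)
= 200 * 0.03
= 6.0

6.0 drops


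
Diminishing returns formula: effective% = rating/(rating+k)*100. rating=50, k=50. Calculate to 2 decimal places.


effective% = rating / (rating + k) * 100
= 50 / (50 + 50) * 100
= 50 / 100 * 100
= 0.5 * 100
= 50.00%

50.00%


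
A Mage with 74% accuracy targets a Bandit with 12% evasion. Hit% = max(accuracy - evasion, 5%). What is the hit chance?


accuracy - evasion = 74 - 12 = 62
Apply floor: max(62, 5) = 62
Hit chance = 62%

62%


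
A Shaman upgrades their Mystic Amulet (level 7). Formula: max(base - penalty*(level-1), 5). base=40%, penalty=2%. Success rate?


raw_rate = 40 - 2 * (7 - 1)
= 40 - 2 * 6
= 40 - 12
= 28
Apply floor: max(28, 5) = 28%

28%


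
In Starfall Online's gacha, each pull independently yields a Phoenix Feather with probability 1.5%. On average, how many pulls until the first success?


Expected pulls for a geometric distribution = 1/p = 100 / rate%
= 100 / 1.5
= 66.67

66.67 pulls


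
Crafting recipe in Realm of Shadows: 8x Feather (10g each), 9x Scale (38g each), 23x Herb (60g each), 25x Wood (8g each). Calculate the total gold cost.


Cost breakdown:
  Feather: 8 * 10 = 80
  Scale: 9 * 38 = 342
  Herb: 23 * 60 = 1380
  Wood: 25 * 8 = 200
Total = 80 + 342 + 1380 + 200 = 2002

2002 gold


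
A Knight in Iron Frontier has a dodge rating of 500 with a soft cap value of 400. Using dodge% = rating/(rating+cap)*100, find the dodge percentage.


dodge% = 500 / (500 + 400) * 100
= 500 / 900 * 100
= 0.555556 * 100
= 55.56%

55.56%


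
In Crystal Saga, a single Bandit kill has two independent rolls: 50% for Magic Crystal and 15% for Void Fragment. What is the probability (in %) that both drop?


For independent events, P(both) = P(A) * P(B)
= 50% * 15%
= 750 / 100 %
= 7.5%

7.5%


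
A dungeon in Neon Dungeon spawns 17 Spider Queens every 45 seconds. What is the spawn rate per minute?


Spawns per minute = count * (60 / interval)
= 17 * (60 / 45)
= 17 * 1.3333
= 22.67

22.67 per minute


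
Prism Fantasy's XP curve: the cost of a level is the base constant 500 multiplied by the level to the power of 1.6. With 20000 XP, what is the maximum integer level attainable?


XP = 500 * level^1.6, so level = (XP / 500)^(1/1.6)
= (20000 / 500)^(1/1.6)
= 40.0^0.625
= 10.0297
Floor: level = 10

level 10


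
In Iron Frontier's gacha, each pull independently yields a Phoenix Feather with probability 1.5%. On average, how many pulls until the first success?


Expected pulls for a geometric distribution = 1/p = 100 / rate%
= 100 / 1.5
= 66.67

66.67 pulls


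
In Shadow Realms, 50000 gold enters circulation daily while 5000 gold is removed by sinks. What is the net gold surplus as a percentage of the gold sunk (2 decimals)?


Net gold = 50000 - 5000 = 45000
Inflation rate = net / sunk * 100 = 45000 / 5000 * 100
= 9.0 * 100
= 900.00%

900.00%


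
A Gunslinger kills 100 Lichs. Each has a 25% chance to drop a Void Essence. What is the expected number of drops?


Expected drops = kills * (drop_rate / 100)
= 100 * (25 / 100)
= 100 * 0.25
= 25.0

25.0 drops


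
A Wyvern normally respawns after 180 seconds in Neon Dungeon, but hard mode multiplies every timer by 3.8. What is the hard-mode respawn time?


Respawn time = base * multiplier
= 180 * 3.8
= 684.0 seconds

684.0 seconds


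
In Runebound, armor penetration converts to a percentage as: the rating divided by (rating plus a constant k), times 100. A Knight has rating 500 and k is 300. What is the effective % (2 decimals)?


effective% = rating / (rating + k) * 100
= 500 / (500 + 300) * 100
= 500 / 800 * 100
= 0.625 * 100
= 62.50%

62.50%


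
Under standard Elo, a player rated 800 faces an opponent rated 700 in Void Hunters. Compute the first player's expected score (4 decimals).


Elo expected score: Ea = 1/(1 + 10^((Rb-Ra)/400))
Rb - Ra = 700 - 800 = -100
(Rb-Ra)/400 = -100/400 = -0.25
10^-0.25 = 0.562341
Ea = 1/(1 + 0.562341) = 1/1.562341 = 0.6401

0.6401


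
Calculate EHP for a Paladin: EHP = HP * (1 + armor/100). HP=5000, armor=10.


EHP = 5000 * (1 + 10/100)
= 5000 * (1 + 0.1)
= 5000 * 1.1
= 5500.0

5500.0 EHP


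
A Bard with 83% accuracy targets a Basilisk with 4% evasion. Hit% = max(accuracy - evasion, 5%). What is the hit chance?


accuracy - evasion = 83 - 4 = 79
Apply floor: max(79, 5) = 79
Hit chance = 79%

79%


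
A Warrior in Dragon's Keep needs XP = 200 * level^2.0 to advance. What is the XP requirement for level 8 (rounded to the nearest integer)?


XP = 200 * level^2.0
Substitute level = 8:
XP = 200 * 8^2.0
= 200 * 64.0
= 12800

12800 XP


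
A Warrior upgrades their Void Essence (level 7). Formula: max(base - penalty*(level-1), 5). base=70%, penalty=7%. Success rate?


raw_rate = 70 - 7 * (7 - 1)
= 70 - 7 * 6
= 70 - 42
= 28
Apply floor: max(28, 5) = 28%

28%


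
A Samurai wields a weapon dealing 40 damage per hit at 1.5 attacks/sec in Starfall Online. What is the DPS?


DPS = damage * attack_speed
= 40 * 1.5
= 60.0

60.0 DPS


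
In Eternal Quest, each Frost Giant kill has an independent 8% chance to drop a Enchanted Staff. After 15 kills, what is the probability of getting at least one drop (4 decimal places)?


P(at least one) = 1 - P(none) = 1 - (1-p)^n
p = 8/100 = 0.08
1 - p = 0.92
(1 - p)^15 = 0.92^15 = 0.286297
P(at least one) = 1 - 0.286297 = 0.7137

0.7137


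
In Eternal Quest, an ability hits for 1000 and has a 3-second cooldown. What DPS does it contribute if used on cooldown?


DPS = damage / cooldown
= 1000 / 3
= 333.33

333.33 DPS


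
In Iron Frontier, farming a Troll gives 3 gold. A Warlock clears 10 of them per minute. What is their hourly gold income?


Gold per minute = 3 * 10 = 30
Gold per hour = 30 * 60 = 1800

1800 gold/hour


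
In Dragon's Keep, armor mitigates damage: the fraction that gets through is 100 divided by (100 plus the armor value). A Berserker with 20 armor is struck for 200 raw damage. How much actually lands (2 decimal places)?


actual = 200 * 100 / (100 + 20)
= 200 * 100 / 120
= 20000 / 120
= 166.67

166.67 damage


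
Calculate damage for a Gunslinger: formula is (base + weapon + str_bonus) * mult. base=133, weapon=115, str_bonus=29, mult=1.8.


Sum base + weapon + str = 133 + 115 + 29 = 277
Multiply by 1.8:
277 * 1.8 = 498.6

498.6 damage


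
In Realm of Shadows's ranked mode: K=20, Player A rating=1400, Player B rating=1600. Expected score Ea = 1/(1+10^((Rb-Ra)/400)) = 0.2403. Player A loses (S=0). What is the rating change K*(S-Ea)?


Elo update: delta = K * (S - Ea), where S = 0 (loses)
S - Ea = 0 - 0.2403 = -0.2403
Rating change = 20 * -0.2403
= -4.81

-4.81 rating points


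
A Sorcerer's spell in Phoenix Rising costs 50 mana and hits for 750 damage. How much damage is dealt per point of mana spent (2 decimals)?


Efficiency = damage / mana
= 750 / 50
= 15.00

15.00 dmg/mana


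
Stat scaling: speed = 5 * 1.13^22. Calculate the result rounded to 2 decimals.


value = base * growth^level
= 5 * 1.13^22
= 5 * 14.713831
= 73.57

73.57 speed


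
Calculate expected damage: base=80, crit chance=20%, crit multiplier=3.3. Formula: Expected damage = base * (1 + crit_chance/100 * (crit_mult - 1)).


E[dmg] = base * (1 + crit_chance * (crit_mult - 1))
cc as decimal = 20/100 = 0.2
cm - 1 = 3.3 - 1 = 2.3
Bonus factor = 0.2 * 2.3 = 0.46
Total multiplier = 1 + 0.46 = 1.46
Expected damage = 80 * 1.46 = 116.80

116.80 damage


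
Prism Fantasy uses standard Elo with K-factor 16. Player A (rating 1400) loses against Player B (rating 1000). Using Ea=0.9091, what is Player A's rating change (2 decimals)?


Elo update: delta = K * (S - Ea), where S = 0 (loses)
S - Ea = 0 - 0.9091 = -0.9091
Rating change = 16 * -0.9091
= -14.55

-14.55 rating points


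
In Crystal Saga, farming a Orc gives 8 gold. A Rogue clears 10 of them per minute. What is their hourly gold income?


Gold per minute = 8 * 10 = 80
Gold per hour = 80 * 60 = 4800

4800 gold/hour


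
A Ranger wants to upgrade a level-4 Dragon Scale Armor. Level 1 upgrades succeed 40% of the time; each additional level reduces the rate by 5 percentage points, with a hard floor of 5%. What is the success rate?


raw_rate = 40 - 5 * (4 - 1)
= 40 - 5 * 3
= 40 - 15
= 25
Apply floor: max(25, 5) = 25%

25%


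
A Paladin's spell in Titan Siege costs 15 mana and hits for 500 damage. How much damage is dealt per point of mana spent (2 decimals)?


Efficiency = damage / mana
= 500 / 15
= 33.33

33.33 dmg/mana


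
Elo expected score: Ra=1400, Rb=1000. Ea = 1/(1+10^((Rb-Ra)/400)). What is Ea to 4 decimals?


Elo expected score: Ea = 1/(1 + 10^((Rb-Ra)/400))
Rb - Ra = 1000 - 1400 = -400
(Rb-Ra)/400 = -400/400 = -1.0
10^-1.0 = 0.1
Ea = 1/(1 + 0.1) = 1/1.1 = 0.9091

0.9091


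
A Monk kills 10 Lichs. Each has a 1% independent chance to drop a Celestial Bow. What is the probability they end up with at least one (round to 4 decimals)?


P(at least one) = 1 - P(none) = 1 - (1-p)^n
p = 1/100 = 0.01
1 - p = 0.99
(1 - p)^10 = 0.99^10 = 0.904382
P(at least one) = 1 - 0.904382 = 0.0956

0.0956


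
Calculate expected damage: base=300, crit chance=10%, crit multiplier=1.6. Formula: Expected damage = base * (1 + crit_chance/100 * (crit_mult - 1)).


E[dmg] = base * (1 + crit_chance * (crit_mult - 1))
cc as decimal = 10/100 = 0.1
cm - 1 = 1.6 - 1 = 0.6
Bonus factor = 0.1 * 0.6 = 0.06
Total multiplier = 1 + 0.06 = 1.06
Expected damage = 300 * 1.06 = 318.00

318.00 damage


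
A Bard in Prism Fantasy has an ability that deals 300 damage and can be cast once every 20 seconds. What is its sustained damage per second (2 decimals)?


DPS = damage / cooldown
= 300 / 20
= 15.00

15.00 DPS


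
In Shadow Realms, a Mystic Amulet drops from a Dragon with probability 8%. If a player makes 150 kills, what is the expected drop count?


Expected drops = kills * (drop_rate / 100)
= 150 * (8 / 100)
= 150 * 0.08
= 12.0

12.0 drops


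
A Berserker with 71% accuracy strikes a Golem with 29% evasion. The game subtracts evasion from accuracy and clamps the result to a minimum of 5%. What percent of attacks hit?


accuracy - evasion = 71 - 29 = 42
Apply floor: max(42, 5) = 42
Hit chance = 42%

42%


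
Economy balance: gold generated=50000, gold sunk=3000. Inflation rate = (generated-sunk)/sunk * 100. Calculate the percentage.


Net gold = 50000 - 3000 = 47000
Inflation rate = net / sunk * 100 = 47000 / 3000 * 100
= 15.666667 * 100
= 1566.67%

1566.67%


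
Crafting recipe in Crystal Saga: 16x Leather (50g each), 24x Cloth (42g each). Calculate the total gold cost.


Cost breakdown:
  Leather: 16 * 50 = 800
  Cloth: 24 * 42 = 1008
Total = 800 + 1008 = 1808

1808 gold


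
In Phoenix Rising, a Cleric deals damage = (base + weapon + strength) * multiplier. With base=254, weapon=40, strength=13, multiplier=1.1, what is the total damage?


Sum base + weapon + str = 254 + 40 + 13 = 307
Multiply by 1.1:
307 * 1.1 = 337.7

337.7 damage


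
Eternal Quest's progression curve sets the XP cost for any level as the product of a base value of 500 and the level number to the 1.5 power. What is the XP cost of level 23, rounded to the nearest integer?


XP = 500 * level^1.5
Substitute level = 23:
XP = 500 * 23^1.5
= 500 * 110.3041
= 55152

55152 XP


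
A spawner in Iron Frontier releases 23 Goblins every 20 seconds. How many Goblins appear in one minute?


Spawns per minute = count * (60 / interval)
= 23 * (60 / 20)
= 23 * 3.0
= 69.0

69.0 per minute


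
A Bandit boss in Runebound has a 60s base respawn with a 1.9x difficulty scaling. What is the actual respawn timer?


Respawn time = base * multiplier
= 60 * 1.9
= 114.0 seconds

114.0 seconds


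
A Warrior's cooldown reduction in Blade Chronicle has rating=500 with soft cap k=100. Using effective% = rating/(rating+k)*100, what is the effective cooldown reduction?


effective% = rating / (rating + k) * 100
= 500 / (500 + 100) * 100
= 500 / 600 * 100
= 0.833333 * 100
= 83.33%

83.33%


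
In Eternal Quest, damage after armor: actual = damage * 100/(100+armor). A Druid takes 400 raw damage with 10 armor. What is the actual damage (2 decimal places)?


actual = 400 * 100 / (100 + 10)
= 400 * 100 / 110
= 40000 / 110
= 363.64

363.64 damage


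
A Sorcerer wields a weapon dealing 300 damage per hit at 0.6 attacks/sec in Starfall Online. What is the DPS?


DPS = damage * attack_speed
= 300 * 0.6
= 180.0

180.0 DPS


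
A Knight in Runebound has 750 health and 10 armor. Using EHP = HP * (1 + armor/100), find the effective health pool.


EHP = 750 * (1 + 10/100)
= 750 * (1 + 0.1)
= 750 * 1.1
= 825.0

825.0 EHP


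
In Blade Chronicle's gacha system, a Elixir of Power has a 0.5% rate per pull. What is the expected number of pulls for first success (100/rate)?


Expected pulls for a geometric distribution = 1/p = 100 / rate%
= 100 / 0.5
= 200.0

200.0 pulls


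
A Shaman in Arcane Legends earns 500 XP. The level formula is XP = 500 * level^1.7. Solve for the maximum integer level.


XP = 500 * level^1.7, so level = (XP / 500)^(1/1.7)
= (500 / 500)^(1/1.7)
= 1.0^0.5882
= 1.0
Floor: level = 1

level 1


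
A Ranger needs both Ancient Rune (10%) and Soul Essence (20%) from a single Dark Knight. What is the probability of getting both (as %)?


For independent events, P(both) = P(A) * P(B)
= 10% * 20%
= 200 / 100 %
= 2.0%

2.0%


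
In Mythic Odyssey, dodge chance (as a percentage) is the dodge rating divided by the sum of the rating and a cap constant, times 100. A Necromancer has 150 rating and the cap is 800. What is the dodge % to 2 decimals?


dodge% = 150 / (150 + 800) * 100
= 150 / 950 * 100
= 0.157895 * 100
= 15.79%

15.79%


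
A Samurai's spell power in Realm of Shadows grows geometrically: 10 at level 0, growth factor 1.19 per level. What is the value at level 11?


value = base * growth^level
= 10 * 1.19^11
= 10 * 6.776674
= 67.77

67.77 spell power


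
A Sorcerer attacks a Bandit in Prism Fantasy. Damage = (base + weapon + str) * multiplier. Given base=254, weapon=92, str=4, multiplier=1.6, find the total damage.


Sum base + weapon + str = 254 + 92 + 4 = 350
Multiply by 1.6:
350 * 1.6 = 560.0

560.0 damage


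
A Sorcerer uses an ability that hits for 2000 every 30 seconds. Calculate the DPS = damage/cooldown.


DPS = damage / cooldown
= 2000 / 30
= 66.67

66.67 DPS


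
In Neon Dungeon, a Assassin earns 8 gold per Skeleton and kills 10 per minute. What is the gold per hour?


Gold per minute = 8 * 10 = 80
Gold per hour = 80 * 60 = 4800

4800 gold/hour


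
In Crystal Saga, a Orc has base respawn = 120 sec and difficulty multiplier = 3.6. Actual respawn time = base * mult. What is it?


Respawn time = base * multiplier
= 120 * 3.6
= 432.0 seconds

432.0 seconds


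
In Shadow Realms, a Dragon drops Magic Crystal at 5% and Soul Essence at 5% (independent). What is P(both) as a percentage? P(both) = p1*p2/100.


For independent events, P(both) = P(A) * P(B)
= 5% * 5%
= 25 / 100 %
= 0.25%

0.25%


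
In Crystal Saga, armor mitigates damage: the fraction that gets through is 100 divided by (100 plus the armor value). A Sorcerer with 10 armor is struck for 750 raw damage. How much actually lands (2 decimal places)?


actual = 750 * 100 / (100 + 10)
= 750 * 100 / 110
= 75000 / 110
= 681.82

681.82 damage


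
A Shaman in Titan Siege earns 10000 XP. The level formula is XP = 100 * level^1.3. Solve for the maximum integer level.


XP = 100 * level^1.3, so level = (XP / 100)^(1/1.3)
= (10000 / 100)^(1/1.3)
= 100.0^0.7692
= 34.5511
Floor: level = 34

level 34


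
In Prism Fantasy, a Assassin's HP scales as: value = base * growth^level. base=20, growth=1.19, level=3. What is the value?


value = base * growth^level
= 20 * 1.19^3
= 20 * 1.685159
= 33.70

33.70 HP


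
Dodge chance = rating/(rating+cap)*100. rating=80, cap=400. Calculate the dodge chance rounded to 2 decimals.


dodge% = 80 / (80 + 400) * 100
= 80 / 480 * 100
= 0.166667 * 100
= 16.67%

16.67%


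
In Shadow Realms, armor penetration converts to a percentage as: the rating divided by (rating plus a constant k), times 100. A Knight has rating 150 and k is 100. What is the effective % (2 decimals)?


effective% = rating / (rating + k) * 100
= 150 / (150 + 100) * 100
= 150 / 250 * 100
= 0.6 * 100
= 60.00%

60.00%


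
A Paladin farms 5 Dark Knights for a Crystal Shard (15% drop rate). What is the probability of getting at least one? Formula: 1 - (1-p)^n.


P(at least one) = 1 - P(none) = 1 - (1-p)^n
p = 15/100 = 0.15
1 - p = 0.85
(1 - p)^5 = 0.85^5 = 0.443705
P(at least one) = 1 - 0.443705 = 0.5563

0.5563


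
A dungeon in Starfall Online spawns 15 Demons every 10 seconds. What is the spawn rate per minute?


Spawns per minute = count * (60 / interval)
= 15 * (60 / 10)
= 15 * 6.0
= 90.0

90.0 per minute


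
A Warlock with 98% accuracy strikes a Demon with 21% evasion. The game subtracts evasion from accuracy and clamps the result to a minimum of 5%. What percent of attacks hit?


accuracy - evasion = 98 - 21 = 77
Apply floor: max(77, 5) = 77
Hit chance = 77%

77%


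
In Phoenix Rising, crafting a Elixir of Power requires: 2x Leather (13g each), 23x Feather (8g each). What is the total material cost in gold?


Cost breakdown:
  Leather: 2 * 13 = 26
  Feather: 23 * 8 = 184
Total = 26 + 184 = 210

210 gold


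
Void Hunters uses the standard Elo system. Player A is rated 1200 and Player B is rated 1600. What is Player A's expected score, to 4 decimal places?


Elo expected score: Ea = 1/(1 + 10^((Rb-Ra)/400))
Rb - Ra = 1600 - 1200 = 400
(Rb-Ra)/400 = 400/400 = 1.0
10^1.0 = 10.0
Ea = 1/(1 + 10.0) = 1/11.0 = 0.0909

0.0909


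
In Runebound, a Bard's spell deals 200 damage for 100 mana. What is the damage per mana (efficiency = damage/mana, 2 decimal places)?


Efficiency = damage / mana
= 200 / 100
= 2.00

2.00 dmg/mana


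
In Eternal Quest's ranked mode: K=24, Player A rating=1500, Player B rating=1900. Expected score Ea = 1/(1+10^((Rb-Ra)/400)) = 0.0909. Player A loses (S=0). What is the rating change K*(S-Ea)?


Elo update: delta = K * (S - Ea), where S = 0 (loses)
S - Ea = 0 - 0.0909 = -0.0909
Rating change = 24 * -0.0909
= -2.18

-2.18 rating points


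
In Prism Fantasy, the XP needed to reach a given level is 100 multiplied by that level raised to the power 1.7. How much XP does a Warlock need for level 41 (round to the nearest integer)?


XP = 100 * level^1.7
Substitute level = 41:
XP = 100 * 41^1.7
= 100 * 551.7376
= 55174

55174 XP


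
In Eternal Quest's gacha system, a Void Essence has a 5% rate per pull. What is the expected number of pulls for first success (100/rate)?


Expected pulls for a geometric distribution = 1/p = 100 / rate%
= 100 / 5
= 20.0

20.0 pulls


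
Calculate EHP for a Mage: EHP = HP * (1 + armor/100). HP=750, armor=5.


EHP = 750 * (1 + 5/100)
= 750 * (1 + 0.05)
= 750 * 1.05
= 787.5

787.5 EHP


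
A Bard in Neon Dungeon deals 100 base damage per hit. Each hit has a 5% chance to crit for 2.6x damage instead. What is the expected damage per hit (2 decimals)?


E[dmg] = base * (1 + crit_chance * (crit_mult - 1))
cc as decimal = 5/100 = 0.05
cm - 1 = 2.6 - 1 = 1.6
Bonus factor = 0.05 * 1.6 = 0.08
Total multiplier = 1 + 0.08 = 1.08
Expected damage = 100 * 1.08 = 108.00

108.00 damage


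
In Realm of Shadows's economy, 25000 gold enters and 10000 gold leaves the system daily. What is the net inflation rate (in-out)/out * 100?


Net gold = 25000 - 10000 = 15000
Inflation rate = net / sunk * 100 = 15000 / 10000 * 100
= 1.5 * 100
= 150.00%

150.00%


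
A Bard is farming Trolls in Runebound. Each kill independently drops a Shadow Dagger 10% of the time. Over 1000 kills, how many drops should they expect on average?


Expected drops = kills * (drop_rate / 100)
= 1000 * (10 / 100)
= 1000 * 0.1
= 100.0

100.0 drops


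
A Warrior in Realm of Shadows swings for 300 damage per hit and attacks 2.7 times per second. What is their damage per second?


DPS = damage * attack_speed
= 300 * 2.7
= 810.0

810.0 DPS


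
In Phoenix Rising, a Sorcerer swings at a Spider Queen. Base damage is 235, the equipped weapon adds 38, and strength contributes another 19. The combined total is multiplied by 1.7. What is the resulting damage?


Sum base + weapon + str = 235 + 38 + 19 = 292
Multiply by 1.7:
292 * 1.7 = 496.4

496.4 damage


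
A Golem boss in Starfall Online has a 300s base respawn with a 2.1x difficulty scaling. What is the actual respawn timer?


Respawn time = base * multiplier
= 300 * 2.1
= 630.0 seconds

630.0 seconds


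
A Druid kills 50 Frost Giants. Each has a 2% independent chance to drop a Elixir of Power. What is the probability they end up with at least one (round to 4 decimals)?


P(at least one) = 1 - P(none) = 1 - (1-p)^n
p = 2/100 = 0.02
1 - p = 0.98
(1 - p)^50 = 0.98^50 = 0.364170
P(at least one) = 1 - 0.364170 = 0.6358

0.6358


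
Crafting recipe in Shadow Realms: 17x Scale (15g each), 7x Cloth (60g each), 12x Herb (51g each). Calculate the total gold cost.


Cost breakdown:
  Scale: 17 * 15 = 255
  Cloth: 7 * 60 = 420
  Herb: 12 * 51 = 612
Total = 255 + 420 + 612 = 1287

1287 gold


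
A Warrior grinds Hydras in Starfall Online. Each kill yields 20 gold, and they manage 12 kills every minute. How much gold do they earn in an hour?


Gold per minute = 20 * 12 = 240
Gold per hour = 240 * 60 = 14400

14400 gold/hour


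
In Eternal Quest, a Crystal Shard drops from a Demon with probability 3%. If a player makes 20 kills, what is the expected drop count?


Expected drops = kills * (drop_rate / 100)
= 20 * (3 / 100)
= 20 * 0.03
= 0.6

0.6 drops


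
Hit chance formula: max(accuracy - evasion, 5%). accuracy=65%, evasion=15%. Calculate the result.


accuracy - evasion = 65 - 15 = 50
Apply floor: max(50, 5) = 50
Hit chance = 50%

50%


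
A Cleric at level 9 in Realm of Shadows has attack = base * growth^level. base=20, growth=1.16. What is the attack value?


value = base * growth^level
= 20 * 1.16^9
= 20 * 3.802961
= 76.06

76.06 attack


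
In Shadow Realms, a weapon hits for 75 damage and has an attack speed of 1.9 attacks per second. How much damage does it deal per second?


DPS = damage * attack_speed
= 75 * 1.9
= 142.5

142.5 DPS


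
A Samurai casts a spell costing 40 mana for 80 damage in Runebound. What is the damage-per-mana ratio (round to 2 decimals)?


Efficiency = damage / mana
= 80 / 40
= 2.00

2.00 dmg/mana


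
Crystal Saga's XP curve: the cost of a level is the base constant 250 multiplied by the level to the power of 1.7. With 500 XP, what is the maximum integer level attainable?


XP = 250 * level^1.7, so level = (XP / 250)^(1/1.7)
= (500 / 250)^(1/1.7)
= 2.0^0.5882
= 1.5034
Floor: level = 1

level 1


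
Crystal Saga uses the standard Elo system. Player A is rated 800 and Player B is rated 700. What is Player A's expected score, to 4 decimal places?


Elo expected score: Ea = 1/(1 + 10^((Rb-Ra)/400))
Rb - Ra = 700 - 800 = -100
(Rb-Ra)/400 = -100/400 = -0.25
10^-0.25 = 0.562341
Ea = 1/(1 + 0.562341) = 1/1.562341 = 0.6401

0.6401


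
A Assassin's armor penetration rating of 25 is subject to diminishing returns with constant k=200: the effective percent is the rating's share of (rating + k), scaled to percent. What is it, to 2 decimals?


effective% = rating / (rating + k) * 100
= 25 / (25 + 200) * 100
= 25 / 225 * 100
= 0.111111 * 100
= 11.11%

11.11%


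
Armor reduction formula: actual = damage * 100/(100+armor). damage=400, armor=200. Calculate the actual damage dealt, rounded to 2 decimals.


actual = 400 * 100 / (100 + 200)
= 400 * 100 / 300
= 40000 / 300
= 133.33

133.33 damage


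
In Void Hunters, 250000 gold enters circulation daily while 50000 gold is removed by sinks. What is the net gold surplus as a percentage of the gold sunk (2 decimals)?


Net gold = 250000 - 50000 = 200000
Inflation rate = net / sunk * 100 = 200000 / 50000 * 100
= 4.0 * 100
= 400.00%

400.00%


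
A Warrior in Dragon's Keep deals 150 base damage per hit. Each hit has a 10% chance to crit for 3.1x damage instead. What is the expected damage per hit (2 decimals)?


E[dmg] = base * (1 + crit_chance * (crit_mult - 1))
cc as decimal = 10/100 = 0.1
cm - 1 = 3.1 - 1 = 2.1
Bonus factor = 0.1 * 2.1 = 0.21
Total multiplier = 1 + 0.21 = 1.21
Expected damage = 150 * 1.21 = 181.50

181.50 damage
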